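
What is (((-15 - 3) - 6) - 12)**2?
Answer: 1296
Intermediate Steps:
(((-15 - 3) - 6) - 12)**2 = ((-18 - 6) - 12)**2 = (-24 - 12)**2 = (-36)**2 = 1296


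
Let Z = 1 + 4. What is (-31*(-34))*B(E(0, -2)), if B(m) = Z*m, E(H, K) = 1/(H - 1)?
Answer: -5270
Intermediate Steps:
E(H, K) = 1/(-1 + H)
Z = 5
B(m) = 5*m
(-31*(-34))*B(E(0, -2)) = (-31*(-34))*(5/(-1 + 0)) = 1054*(5/(-1)) = 1054*(5*(-1)) = 1054*(-5) = -5270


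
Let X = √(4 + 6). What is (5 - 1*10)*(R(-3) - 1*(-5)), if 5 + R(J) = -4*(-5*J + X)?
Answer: 300 + 20*√10 ≈ 363.25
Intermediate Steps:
X = √10 ≈ 3.1623
R(J) = -5 - 4*√10 + 20*J (R(J) = -5 - 4*(-5*J + √10) = -5 - 4*(√10 - 5*J) = -5 + (-4*√10 + 20*J) = -5 - 4*√10 + 20*J)
(5 - 1*10)*(R(-3) - 1*(-5)) = (5 - 1*10)*((-5 - 4*√10 + 20*(-3)) - 1*(-5)) = (5 - 10)*((-5 - 4*√10 - 60) + 5) = -5*((-65 - 4*√10) + 5) = -5*(-60 - 4*√10) = 300 + 20*√10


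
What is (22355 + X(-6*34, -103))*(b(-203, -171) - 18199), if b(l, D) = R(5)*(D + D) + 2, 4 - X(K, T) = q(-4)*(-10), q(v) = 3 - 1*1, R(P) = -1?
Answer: -399577045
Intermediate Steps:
q(v) = 2 (q(v) = 3 - 1 = 2)
X(K, T) = 24 (X(K, T) = 4 - 2*(-10) = 4 - 1*(-20) = 4 + 20 = 24)
b(l, D) = 2 - 2*D (b(l, D) = -(D + D) + 2 = -2*D + 2 = 2 - 2*D)
(22355 + X(-6*34, -103))*(b(-203, -171) - 18199) = (22355 + 24)*((2 - 2*(-171)) - 18199) = 22379*((2 + 342) - 18199) = 22379*(344 - 18199) = 22379*(-17855) = -399577045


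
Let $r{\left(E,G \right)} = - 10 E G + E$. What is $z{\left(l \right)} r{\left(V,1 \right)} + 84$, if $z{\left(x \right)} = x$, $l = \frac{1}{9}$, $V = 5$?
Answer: $79$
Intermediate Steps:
$l = \frac{1}{9} \approx 0.11111$
$r{\left(E,G \right)} = E - 10 E G$ ($r{\left(E,G \right)} = - 10 E G + E = E - 10 E G$)
$z{\left(l \right)} r{\left(V,1 \right)} + 84 = \frac{5 \left(1 - 10\right)}{9} + 84 = \frac{5 \left(-9\right)}{9} + 84 = \frac{1}{9} \left(-45\right) + 84 = -5 + 84 = 79$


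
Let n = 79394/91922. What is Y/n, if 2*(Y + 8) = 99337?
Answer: 4564892481/79394 ≈ 57497.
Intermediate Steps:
Y = 99321/2 (Y = -8 + (½)*99337 = -8 + 99337/2 = 99321/2 ≈ 49661.)
n = 39697/45961 (n = 79394*(1/91922) = 39697/45961 ≈ 0.86371)
Y/n = 99321/(2*(39697/45961)) = (99321/2)*(45961/39697) = 4564892481/79394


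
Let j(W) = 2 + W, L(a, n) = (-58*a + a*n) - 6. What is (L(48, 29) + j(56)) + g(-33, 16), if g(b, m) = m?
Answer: -1324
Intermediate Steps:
L(a, n) = -6 - 58*a + a*n
(L(48, 29) + j(56)) + g(-33, 16) = ((-6 - 58*48 + 48*29) + (2 + 56)) + 16 = ((-6 - 2784 + 1392) + 58) + 16 = (-1398 + 58) + 16 = -1340 + 16 = -1324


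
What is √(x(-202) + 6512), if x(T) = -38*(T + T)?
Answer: 2*√5466 ≈ 147.86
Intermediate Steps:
x(T) = -76*T
√(x(-202) + 6512) = √(-76*(-202) + 6512) = √(15352 + 6512) = √21864 = 2*√5466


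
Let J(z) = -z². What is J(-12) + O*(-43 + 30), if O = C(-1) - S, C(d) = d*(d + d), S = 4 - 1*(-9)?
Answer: -1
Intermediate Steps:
S = 13 (S = 4 + 9 = 13)
C(d) = 2*d² (C(d) = d*(2*d) = 2*d²)
O = -11 (O = 2*(-1)² - 1*13 = 2*1 - 13 = 2 - 13 = -11)
J(-12) + O*(-43 + 30) = -1*(-12)² - 11*(-43 + 30) = -1*144 - 11*(-13) = -144 + 143 = -1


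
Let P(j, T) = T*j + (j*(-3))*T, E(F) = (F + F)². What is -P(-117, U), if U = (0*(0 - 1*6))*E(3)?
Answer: 0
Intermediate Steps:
E(F) = 4*F² (E(F) = (2*F)² = 4*F²)
U = 0 (U = (0*(0 - 1*6))*(4*3²) = (0*(0 - 6))*(4*9) = (0*(-6))*36 = 0*36 = 0)
P(j, T) = -2*T*j (P(j, T) = T*j + (-3*j)*T = T*j - 3*T*j = -2*T*j)
-P(-117, U) = -(-2)*0*(-117) = -1*0 = 0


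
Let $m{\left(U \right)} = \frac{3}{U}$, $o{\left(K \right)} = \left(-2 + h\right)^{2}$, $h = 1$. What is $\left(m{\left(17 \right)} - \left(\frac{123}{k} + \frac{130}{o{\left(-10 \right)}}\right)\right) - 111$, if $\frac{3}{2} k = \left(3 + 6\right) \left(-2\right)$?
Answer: $- \frac{15679}{68} \approx -230.57$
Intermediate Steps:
$k = -12$ ($k = \frac{2 \left(3 + 6\right) \left(-2\right)}{3} = \frac{2 \cdot 9 \left(-2\right)}{3} = \frac{2}{3} \left(-18\right) = -12$)
$o{\left(K \right)} = 1$ ($o{\left(K \right)} = \left(-2 + 1\right)^{2} = \left(-1\right)^{2} = 1$)
$\left(m{\left(17 \right)} - \left(\frac{123}{k} + \frac{130}{o{\left(-10 \right)}}\right)\right) - 111 = \left(\frac{3}{17} - \left(130 - \frac{41}{4}\right)\right) - 111 = \left(3 \cdot \frac{1}{17} - \frac{479}{4}\right) - 111 = \left(\frac{3}{17} + \left(\frac{41}{4} - 130\right)\right) - 111 = \left(\frac{3}{17} - \frac{479}{4}\right) - 111 = - \frac{8131}{68} - 111 = - \frac{15679}{68}$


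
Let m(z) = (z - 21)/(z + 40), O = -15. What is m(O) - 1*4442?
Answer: -111086/25 ≈ -4443.4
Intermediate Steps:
m(z) = (-21 + z)/(40 + z)
m(O) - 1*4442 = (-21 - 15)/(40 - 15) - 1*4442 = -36/25 - 4442 = -111086/25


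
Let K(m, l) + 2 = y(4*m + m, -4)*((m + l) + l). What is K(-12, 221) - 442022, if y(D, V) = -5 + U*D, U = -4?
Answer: -340974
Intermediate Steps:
y(D, V) = -5 - 4*D
K(m, l) = -2 + (-5 - 20*m)*(m + 2*l) (K(m, l) = -2 + (-5 - 4*(4*m + m))*((m + l) + l) = -2 + (-5 - 20*m)*((l + m) + l) = -2 + (-5 - 20*m)*(m + 2*l))
K(-12, 221) - 442022 = (-2 - 20*(-12)² - 10*221 - 5*(-12) - 40*221*(-12)) - 442022 = (-2 - 20*144 - 2210 + 60 + 106080) - 442022 = (-2 - 2880 - 2210 + 60 + 106080) - 442022 = 101048 - 442022 = -340974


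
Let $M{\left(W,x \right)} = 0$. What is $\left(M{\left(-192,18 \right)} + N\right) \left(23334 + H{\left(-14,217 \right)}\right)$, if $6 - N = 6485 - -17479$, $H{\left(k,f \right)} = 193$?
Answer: $-563659866$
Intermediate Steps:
$N = -23958$ ($N = 6 - \left(6485 - -17479\right) = 6 - \left(6485 + 17479\right) = 6 - 23964 = -23958$)
$\left(M{\left(-192,18 \right)} + N\right) \left(23334 + H{\left(-14,217 \right)}\right) = \left(0 - 23958\right) \left(23334 + 193\right) = \left(-23958\right) 23527 = -563659866$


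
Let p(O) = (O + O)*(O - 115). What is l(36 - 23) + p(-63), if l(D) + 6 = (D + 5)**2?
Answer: 22746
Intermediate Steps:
l(D) = -6 + (5 + D)**2 (l(D) = -6 + (D + 5)**2 = -6 + (5 + D)**2)
p(O) = 2*O*(-115 + O) (p(O) = (2*O)*(-115 + O) = 2*O*(-115 + O))
l(36 - 23) + p(-63) = (-6 + (5 + (36 - 23))**2) + 2*(-63)*(-115 - 63) = (-6 + (5 + 13)**2) + 2*(-63)*(-178) = (-6 + 18**2) + 22428 = (-6 + 324) + 22428 = 318 + 22428 = 22746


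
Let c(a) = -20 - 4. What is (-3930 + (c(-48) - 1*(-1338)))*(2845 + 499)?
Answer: -8747904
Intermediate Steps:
c(a) = -24
(-3930 + (c(-48) - 1*(-1338)))*(2845 + 499) = (-3930 + (-24 - 1*(-1338)))*(2845 + 499) = (-3930 + (-24 + 1338))*3344 = (-3930 + 1314)*3344 = -2616*3344 = -8747904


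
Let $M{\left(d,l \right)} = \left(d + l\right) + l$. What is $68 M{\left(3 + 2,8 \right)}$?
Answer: $1428$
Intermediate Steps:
$M{\left(d,l \right)} = d + 2 l$
$68 M{\left(3 + 2,8 \right)} = 68 \left(\left(3 + 2\right) + 2 \cdot 8\right) = 68 \left(5 + 16\right) = 68 \cdot 21 = 1428$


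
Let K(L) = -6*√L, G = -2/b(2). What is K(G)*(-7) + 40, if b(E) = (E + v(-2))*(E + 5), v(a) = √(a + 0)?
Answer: 40 + 6*√14*√(-1/(2 + I*√2)) ≈ 44.345 + 13.67*I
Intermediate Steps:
v(a) = √a
b(E) = (5 + E)*(E + I*√2) (b(E) = (E + √(-2))*(E + 5) = (E + I*√2)*(5 + E) = (5 + E)*(E + I*√2))
G = -2/(14 + 7*I*√2) (G = -2/(2² + 5*2 + 5*I*√2 + I*2*√2) = -2/(4 + 10 + 5*I*√2 + 2*I*√2) = -2/(14 + 7*I*√2) ≈ -0.095238 + 0.067343*I)
K(G)*(-7) + 40 = -6*√(-2/21 + I*√2/21)*(-7) + 40 = 42*√(-2/21 + I*√2/21) + 40 = 40 + 42*√(-2/21 + I*√2/21)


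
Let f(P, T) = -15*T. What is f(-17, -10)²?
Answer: 22500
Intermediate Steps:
f(-17, -10)² = (-15*(-10))² = 150² = 22500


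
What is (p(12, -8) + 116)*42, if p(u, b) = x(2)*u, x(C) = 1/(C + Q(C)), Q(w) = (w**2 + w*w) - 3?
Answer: 4944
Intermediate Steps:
Q(w) = -3 + 2*w**2 (Q(w) = (w**2 + w**2) - 3 = 2*w**2 - 3 = -3 + 2*w**2)
x(C) = 1/(-3 + C + 2*C**2) (x(C) = 1/(C + (-3 + 2*C**2)) = 1/(-3 + C + 2*C**2))
p(u, b) = u/7 (p(u, b) = u/(-3 + 2 + 2*2**2) = u/(-3 + 2 + 2*4) = u/(-3 + 2 + 8) = u/7)
(p(12, -8) + 116)*42 = ((1/7)*12 + 116)*42 = (12/7 + 116)*42 = (824/7)*42 = 4944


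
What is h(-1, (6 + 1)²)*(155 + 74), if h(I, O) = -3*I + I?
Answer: 458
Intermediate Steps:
h(I, O) = -2*I
h(-1, (6 + 1)²)*(155 + 74) = (-2*(-1))*(155 + 74) = 2*229 = 458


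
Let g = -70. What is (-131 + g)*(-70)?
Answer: 14070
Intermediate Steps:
(-131 + g)*(-70) = (-131 - 70)*(-70) = -201*(-70) = 14070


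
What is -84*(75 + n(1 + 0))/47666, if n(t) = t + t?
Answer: -3234/23833 ≈ -0.13569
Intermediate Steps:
n(t) = 2*t
-84*(75 + n(1 + 0))/47666 = -84*(75 + 2*(1 + 0))/47666 = -84*(75 + 2*1)*(1/47666) = -84*(75 + 2)*(1/47666) = -84*77*(1/47666) = -6468*1/47666 = -3234/23833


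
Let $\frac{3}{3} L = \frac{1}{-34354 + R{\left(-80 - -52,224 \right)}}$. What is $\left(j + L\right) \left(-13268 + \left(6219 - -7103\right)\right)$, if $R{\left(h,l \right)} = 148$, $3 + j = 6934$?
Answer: $\frac{2133736065}{5701} \approx 3.7427 \cdot 10^{5}$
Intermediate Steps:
$j = 6931$ ($j = -3 + 6934 = 6931$)
$L = - \frac{1}{34206}$ ($L = \frac{1}{-34354 + 148} = \frac{1}{-34206} = - \frac{1}{34206} \approx -2.9235 \cdot 10^{-5}$)
$\left(j + L\right) \left(-13268 + \left(6219 - -7103\right)\right) = \left(6931 - \frac{1}{34206}\right) \left(-13268 + \left(6219 - -7103\right)\right) = \frac{237081785 \left(-13268 + \left(6219 + 7103\right)\right)}{34206} = \frac{237081785 \left(-13268 + 13322\right)}{34206} = \frac{237081785}{34206} \cdot 54 = \frac{2133736065}{5701}$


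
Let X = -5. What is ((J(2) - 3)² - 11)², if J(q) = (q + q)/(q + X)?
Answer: 4900/81 ≈ 60.494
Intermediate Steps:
J(q) = 2*q/(-5 + q) (J(q) = (q + q)/(q - 5) = (2*q)/(-5 + q) = 2*q/(-5 + q))
((J(2) - 3)² - 11)² = ((2*2/(-5 + 2) - 3)² - 11)² = ((2*2/(-3) - 3)² - 11)² = ((2*2*(-⅓) - 3)² - 11)² = ((-4/3 - 3)² - 11)² = ((-13/3)² - 11)² = (169/9 - 11)² = (70/9)² = 4900/81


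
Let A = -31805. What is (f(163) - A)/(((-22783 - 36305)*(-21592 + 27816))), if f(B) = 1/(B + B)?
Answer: -10368431/119890970112 ≈ -8.6482e-5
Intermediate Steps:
f(B) = 1/(2*B)
(f(163) - A)/(((-22783 - 36305)*(-21592 + 27816))) = ((½)/163 - 1*(-31805))/(((-22783 - 36305)*(-21592 + 27816))) = ((½)*(1/163) + 31805)/((-59088*6224)) = (1/326 + 31805)/(-367763712) = (10368431/326)*(-1/367763712) = -10368431/119890970112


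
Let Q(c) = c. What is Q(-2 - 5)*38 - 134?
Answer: -400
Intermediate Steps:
Q(-2 - 5)*38 - 134 = (-2 - 5)*38 - 134 = -7*38 - 134 = -266 - 134 = -400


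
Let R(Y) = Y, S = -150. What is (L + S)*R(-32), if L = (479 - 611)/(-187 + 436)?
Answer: 399808/83 ≈ 4817.0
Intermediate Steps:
L = -44/83 (L = -132/249 = -132*1/249 = -44/83 ≈ -0.53012)
(L + S)*R(-32) = (-44/83 - 150)*(-32) = -12494/83*(-32) = 399808/83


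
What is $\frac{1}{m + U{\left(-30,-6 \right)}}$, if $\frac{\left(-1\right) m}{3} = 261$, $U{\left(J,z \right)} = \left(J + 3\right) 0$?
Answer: $- \frac{1}{783} \approx -0.0012771$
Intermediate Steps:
$U{\left(J,z \right)} = 0$ ($U{\left(J,z \right)} = \left(3 + J\right) 0 = 0$)
$m = -783$ ($m = \left(-3\right) 261 = -783$)
$\frac{1}{m + U{\left(-30,-6 \right)}} = \frac{1}{-783 + 0} = \frac{1}{-783} = - \frac{1}{783}$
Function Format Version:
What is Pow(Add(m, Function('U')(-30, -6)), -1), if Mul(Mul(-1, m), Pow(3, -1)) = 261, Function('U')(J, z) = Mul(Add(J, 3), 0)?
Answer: Rational(-1, 783) ≈ -0.0012771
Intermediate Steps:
Function('U')(J, z) = 0 (Function('U')(J, z) = Mul(Add(3, J), 0) = 0)
m = -783 (m = Mul(-3, 261) = -783)
Pow(Add(m, Function('U')(-30, -6)), -1) = Pow(Add(-783, 0), -1) = Pow(-783, -1) = Rational(-1, 783)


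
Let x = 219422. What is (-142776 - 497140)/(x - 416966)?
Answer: 159979/49386 ≈ 3.2394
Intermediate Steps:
(-142776 - 497140)/(x - 416966) = (-142776 - 497140)/(219422 - 416966) = -639916/(-197544) = -639916*(-1/197544) = 159979/49386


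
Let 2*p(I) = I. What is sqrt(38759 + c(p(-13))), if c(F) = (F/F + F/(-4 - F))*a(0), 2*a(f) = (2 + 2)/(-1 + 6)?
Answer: sqrt(968959)/5 ≈ 196.87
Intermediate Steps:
a(f) = 2/5 (a(f) = ((2 + 2)/(-1 + 6))/2 = (4/5)/2 = (4*(1/5))/2 = (1/2)*(4/5) = 2/5)
p(I) = I/2
c(F) = 2/5 + 2*F/(5*(-4 - F)) (c(F) = (F/F + F/(-4 - F))*(2/5) = (1 + F/(-4 - F))*(2/5) = 2/5 + 2*F/(5*(-4 - F)))
sqrt(38759 + c(p(-13))) = sqrt(38759 + 8/(5*(4 + (1/2)*(-13)))) = sqrt(38759 + 8/(5*(4 - 13/2))) = sqrt(38759 + 8/(5*(-5/2))) = sqrt(38759 + (8/5)*(-2/5)) = sqrt(38759 - 16/25) = sqrt(968959/25) = sqrt(968959)/5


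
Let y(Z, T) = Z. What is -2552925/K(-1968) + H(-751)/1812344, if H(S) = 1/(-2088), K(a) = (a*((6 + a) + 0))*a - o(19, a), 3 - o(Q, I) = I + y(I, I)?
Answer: 3220235168156191/9585158313888416448 ≈ 0.00033596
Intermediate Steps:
o(Q, I) = 3 - 2*I (o(Q, I) = 3 - (I + I) = 3 - 2*I)
K(a) = -3 + 2*a + a²*(6 + a) (K(a) = (a*((6 + a) + 0))*a - (3 - 2*a) = (a*(6 + a))*a + (-3 + 2*a) = a²*(6 + a) + (-3 + 2*a) = -3 + 2*a + a²*(6 + a))
H(S) = -1/2088
-2552925/K(-1968) + H(-751)/1812344 = -2552925/(-3 + (-1968)³ + 2*(-1968) + 6*(-1968)²) - 1/2088/1812344 = -2552925/(-3 - 7622111232 - 3936 + 6*3873024) - 1/2088*1/1812344 = -2552925/(-3 - 7622111232 - 3936 + 23238144) - 1/3784174272 = -2552925/(-7598877027) - 1/3784174272 = -2552925*(-1/7598877027) - 1/3784174272 = 850975/2532959009 - 1/3784174272 = 3220235168156191/9585158313888416448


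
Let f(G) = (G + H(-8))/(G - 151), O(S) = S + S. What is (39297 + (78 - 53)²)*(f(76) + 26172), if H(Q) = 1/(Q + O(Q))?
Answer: 940318336697/900 ≈ 1.0448e+9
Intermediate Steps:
O(S) = 2*S
H(Q) = 1/(3*Q) (H(Q) = 1/(Q + 2*Q) = 1/(3*Q))
f(G) = (-1/24 + G)/(-151 + G) (f(G) = (G + (⅓)/(-8))/(G - 151) = (G + (⅓)*(-⅛))/(-151 + G) = (G - 1/24)/(-151 + G) = (-1/24 + G)/(-151 + G))
(39297 + (78 - 53)²)*(f(76) + 26172) = (39297 + (78 - 53)²)*((-1/24 + 76)/(-151 + 76) + 26172) = (39297 + 25²)*((1823/24)/(-75) + 26172) = (39297 + 625)*(-1/75*1823/24 + 26172) = 39922*(-1823/1800 + 26172) = 39922*(47107777/1800) = 940318336697/900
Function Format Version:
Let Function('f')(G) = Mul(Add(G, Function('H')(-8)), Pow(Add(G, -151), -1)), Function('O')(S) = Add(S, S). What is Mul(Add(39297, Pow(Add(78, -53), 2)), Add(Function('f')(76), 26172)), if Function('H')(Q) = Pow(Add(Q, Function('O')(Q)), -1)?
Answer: Rational(940318336697, 900) ≈ 1.0448e+9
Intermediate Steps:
Function('O')(S) = Mul(2, S)
Function('H')(Q) = Mul(Rational(1, 3), Pow(Q, -1)) (Function('H')(Q) = Pow(Add(Q, Mul(2, Q)), -1) = Pow(Mul(3, Q), -1) = Mul(Rational(1, 3), Pow(Q, -1)))
Function('f')(G) = Mul(Pow(Add(-151, G), -1), Add(Rational(-1, 24), G)) (Function('f')(G) = Mul(Add(G, Mul(Rational(1, 3), Pow(-8, -1))), Pow(Add(G, -151), -1)) = Mul(Add(G, Mul(Rational(1, 3), Rational(-1, 8))), Pow(Add(-151, G), -1)) = Mul(Add(G, Rational(-1, 24)), Pow(Add(-151, G), -1)) = Mul(Add(Rational(-1, 24), G), Pow(Add(-151, G), -1)) = Mul(Pow(Add(-151, G), -1), Add(Rational(-1, 24), G)))
Mul(Add(39297, Pow(Add(78, -53), 2)), Add(Function('f')(76), 26172)) = Mul(Add(39297, Pow(Add(78, -53), 2)), Add(Mul(Pow(Add(-151, 76), -1), Add(Rational(-1, 24), 76)), 26172)) = Mul(Add(39297, Pow(25, 2)), Add(Mul(Pow(-75, -1), Rational(1823, 24)), 26172)) = Mul(Add(39297, 625), Add(Mul(Rational(-1, 75), Rational(1823, 24)), 26172)) = Mul(39922, Add(Rational(-1823, 1800), 26172)) = Mul(39922, Rational(47107777, 1800)) = Rational(940318336697, 900)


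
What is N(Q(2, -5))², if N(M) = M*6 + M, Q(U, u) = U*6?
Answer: 7056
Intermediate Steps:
Q(U, u) = 6*U
N(M) = 7*M (N(M) = 6*M + M = 7*M)
N(Q(2, -5))² = (7*(6*2))² = (7*12)² = 84² = 7056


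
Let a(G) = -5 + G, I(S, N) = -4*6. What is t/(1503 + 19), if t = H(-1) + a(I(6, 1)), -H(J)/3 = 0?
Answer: -29/1522 ≈ -0.019054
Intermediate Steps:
I(S, N) = -24
H(J) = 0 (H(J) = -3*0 = 0)
t = -29 (t = 0 + (-5 - 24) = 0 - 29 = -29)
t/(1503 + 19) = -29/(1503 + 19) = -29/1522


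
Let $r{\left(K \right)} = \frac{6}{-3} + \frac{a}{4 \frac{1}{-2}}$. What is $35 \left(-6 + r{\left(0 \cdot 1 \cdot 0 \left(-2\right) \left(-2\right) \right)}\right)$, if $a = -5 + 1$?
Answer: $-210$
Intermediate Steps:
$a = -4$
$r{\left(K \right)} = 0$ ($r{\left(K \right)} = \frac{6}{-3} - \frac{4}{4 \frac{1}{-2}} = 6 \left(- \frac{1}{3}\right) - \frac{4}{4 \left(- \frac{1}{2}\right)} = -2 - \frac{4}{-2} = -2 - -2 = -2 + 2 = 0$)
$35 \left(-6 + r{\left(0 \cdot 1 \cdot 0 \left(-2\right) \left(-2\right) \right)}\right) = 35 \left(-6 + 0\right) = 35 \left(-6\right) = -210$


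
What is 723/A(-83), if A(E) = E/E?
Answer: 723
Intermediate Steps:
A(E) = 1
723/A(-83) = 723/1 = 723*1 = 723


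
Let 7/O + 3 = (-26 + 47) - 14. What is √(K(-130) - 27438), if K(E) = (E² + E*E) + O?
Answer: √25455/2 ≈ 79.773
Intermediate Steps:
O = 7/4 (O = 7/(-3 + ((-26 + 47) - 14)) = 7/(-3 + (21 - 14)) = 7/(-3 + 7) = 7/4 ≈ 1.7500)
K(E) = 7/4 + 2*E² (K(E) = (E² + E*E) + 7/4 = (E² + E²) + 7/4 = 2*E² + 7/4 = 7/4 + 2*E²)
√(K(-130) - 27438) = √((7/4 + 2*(-130)²) - 27438) = √((7/4 + 2*16900) - 27438) = √((7/4 + 33800) - 27438) = √(135207/4 - 27438) = √(25455/4) = √25455/2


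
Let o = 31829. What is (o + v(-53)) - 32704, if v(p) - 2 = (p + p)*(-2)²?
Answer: -1297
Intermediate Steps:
v(p) = 2 + 8*p (v(p) = 2 + (p + p)*(-2)² = 2 + (2*p)*4 = 2 + 8*p)
(o + v(-53)) - 32704 = (31829 + (2 + 8*(-53))) - 32704 = (31829 + (2 - 424)) - 32704 = (31829 - 422) - 32704 = 31407 - 32704 = -1297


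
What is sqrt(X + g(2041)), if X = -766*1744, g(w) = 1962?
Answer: I*sqrt(1333942) ≈ 1155.0*I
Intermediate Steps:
X = -1335904
sqrt(X + g(2041)) = sqrt(-1335904 + 1962) = sqrt(-1333942) = I*sqrt(1333942)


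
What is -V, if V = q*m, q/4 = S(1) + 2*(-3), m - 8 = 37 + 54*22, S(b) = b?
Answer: 24660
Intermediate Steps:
m = 1233 (m = 8 + (37 + 54*22) = 8 + (37 + 1188) = 8 + 1225 = 1233)
q = -20 (q = 4*(1 + 2*(-3)) = 4*(1 - 6) = 4*(-5) = -20)
V = -24660 (V = -20*1233 = -24660)
-V = -1*(-24660) = 24660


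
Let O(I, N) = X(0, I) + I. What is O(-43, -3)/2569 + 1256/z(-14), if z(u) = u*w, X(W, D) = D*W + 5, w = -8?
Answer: 57543/5138 ≈ 11.199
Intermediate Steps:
X(W, D) = 5 + D*W
z(u) = -8*u (z(u) = u*(-8) = -8*u)
O(I, N) = 5 + I (O(I, N) = (5 + I*0) + I = (5 + 0) + I = 5 + I)
O(-43, -3)/2569 + 1256/z(-14) = (5 - 43)/2569 + 1256/((-8*(-14))) = -38*1/2569 + 1256/112 = -38/2569 + 1256*(1/112) = -38/2569 + 157/14 = 57543/5138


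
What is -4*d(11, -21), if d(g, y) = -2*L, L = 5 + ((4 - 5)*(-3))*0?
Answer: 40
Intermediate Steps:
L = 5 (L = 5 - 1*(-3)*0 = 5 + 3*0 = 5 + 0 = 5)
d(g, y) = -10 (d(g, y) = -2*5 = -10)
-4*d(11, -21) = -4*(-10) = -1*(-40) = 40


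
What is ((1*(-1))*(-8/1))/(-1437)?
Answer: -8/1437 ≈ -0.0055672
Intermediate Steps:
((1*(-1))*(-8/1))/(-1437) = -(-8)*(-1/1437) = -1*(-8)*(-1/1437) = 8*(-1/1437) = -8/1437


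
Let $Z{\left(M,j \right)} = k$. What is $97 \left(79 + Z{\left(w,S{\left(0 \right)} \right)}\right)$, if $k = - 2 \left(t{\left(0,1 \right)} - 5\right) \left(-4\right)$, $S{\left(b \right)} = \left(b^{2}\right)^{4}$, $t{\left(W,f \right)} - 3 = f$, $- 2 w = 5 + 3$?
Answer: $6887$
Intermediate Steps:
$w = -4$ ($w = - \frac{5 + 3}{2} = \left(- \frac{1}{2}\right) 8 = -4$)
$t{\left(W,f \right)} = 3 + f$
$S{\left(b \right)} = b^{8}$
$k = -8$ ($k = - 2 \left(\left(3 + 1\right) - 5\right) \left(-4\right) = - 2 \left(4 - 5\right) \left(-4\right) = - 2 \left(\left(-1\right) \left(-4\right)\right) = \left(-2\right) 4 = -8$)
$Z{\left(M,j \right)} = -8$
$97 \left(79 + Z{\left(w,S{\left(0 \right)} \right)}\right) = 97 \left(79 - 8\right) = 97 \cdot 71 = 6887$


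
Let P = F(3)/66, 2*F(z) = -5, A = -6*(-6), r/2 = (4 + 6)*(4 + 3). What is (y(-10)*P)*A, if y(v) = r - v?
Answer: -2250/11 ≈ -204.55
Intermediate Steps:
r = 140 (r = 2*((4 + 6)*(4 + 3)) = 2*(10*7) = 2*70 = 140)
y(v) = 140 - v
A = 36
F(z) = -5/2 (F(z) = (½)*(-5) = -5/2)
P = -5/132 (P = -5/2/66 = -5/2*1/66 = -5/132 ≈ -0.037879)
(y(-10)*P)*A = ((140 - 1*(-10))*(-5/132))*36 = ((140 + 10)*(-5/132))*36 = (150*(-5/132))*36 = -125/22*36 = -2250/11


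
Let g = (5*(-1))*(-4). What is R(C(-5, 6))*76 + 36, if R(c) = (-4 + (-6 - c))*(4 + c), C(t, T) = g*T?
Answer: -1225084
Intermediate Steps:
g = 20 (g = -5*(-4) = 20)
C(t, T) = 20*T
R(c) = (-10 - c)*(4 + c)
R(C(-5, 6))*76 + 36 = (-40 - (20*6)² - 280*6)*76 + 36 = (-40 - 1*120² - 14*120)*76 + 36 = (-40 - 1*14400 - 1680)*76 + 36 = (-40 - 14400 - 1680)*76 + 36 = -16120*76 + 36 = -1225120 + 36 = -1225084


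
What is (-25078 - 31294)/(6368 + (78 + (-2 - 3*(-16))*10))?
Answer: -28186/3453 ≈ -8.1628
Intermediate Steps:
(-25078 - 31294)/(6368 + (78 + (-2 - 3*(-16))*10)) = -56372/(6368 + (78 + (-2 + 48)*10)) = -56372/(6368 + (78 + 46*10)) = -56372/(6368 + (78 + 460)) = -56372/(6368 + 538) = -56372/6906 = -56372*1/6906 = -28186/3453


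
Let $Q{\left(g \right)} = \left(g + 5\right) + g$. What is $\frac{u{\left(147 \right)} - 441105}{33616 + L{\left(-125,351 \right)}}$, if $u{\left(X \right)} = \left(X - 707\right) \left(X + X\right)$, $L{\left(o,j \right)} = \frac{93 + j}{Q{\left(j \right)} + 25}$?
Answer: $- \frac{36950445}{2050613} \approx -18.019$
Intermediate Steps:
$Q{\left(g \right)} = 5 + 2 g$ ($Q{\left(g \right)} = \left(5 + g\right) + g = 5 + 2 g$)
$L{\left(o,j \right)} = \frac{93 + j}{30 + 2 j}$ ($L{\left(o,j \right)} = \frac{93 + j}{\left(5 + 2 j\right) + 25} = \frac{93 + j}{30 + 2 j}$)
$u{\left(X \right)} = 2 X \left(-707 + X\right)$ ($u{\left(X \right)} = \left(-707 + X\right) 2 X = 2 X \left(-707 + X\right)$)
$\frac{u{\left(147 \right)} - 441105}{33616 + L{\left(-125,351 \right)}} = \frac{2 \cdot 147 \left(-707 + 147\right) - 441105}{33616 + \frac{93 + 351}{2 \left(15 + 351\right)}} = \frac{2 \cdot 147 \left(-560\right) - 441105}{33616 + \frac{1}{2} \cdot \frac{1}{366} \cdot 444} = \frac{-164640 - 441105}{33616 + \frac{1}{2} \cdot \frac{1}{366} \cdot 444} = - \frac{605745}{33616 + \frac{37}{61}} = - \frac{605745}{\frac{2050613}{61}} = \left(-605745\right) \frac{61}{2050613} = - \frac{36950445}{2050613}$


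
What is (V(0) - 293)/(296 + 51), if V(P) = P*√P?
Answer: -293/347 ≈ -0.84438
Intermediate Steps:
V(P) = P^(3/2)
(V(0) - 293)/(296 + 51) = (0^(3/2) - 293)/(296 + 51) = (0 - 293)/347 = -293*1/347 = -293/347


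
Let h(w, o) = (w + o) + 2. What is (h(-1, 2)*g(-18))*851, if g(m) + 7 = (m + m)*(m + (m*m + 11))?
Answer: -29152707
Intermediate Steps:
h(w, o) = 2 + o + w (h(w, o) = (o + w) + 2 = 2 + o + w)
g(m) = -7 + 2*m*(11 + m + m²) (g(m) = -7 + (m + m)*(m + (m*m + 11)) = -7 + (2*m)*(m + (m² + 11)) = -7 + (2*m)*(m + (11 + m²)) = -7 + (2*m)*(11 + m + m²) = -7 + 2*m*(11 + m + m²))
(h(-1, 2)*g(-18))*851 = ((2 + 2 - 1)*(-7 + 2*(-18)² + 2*(-18)³ + 22*(-18)))*851 = (3*(-7 + 2*324 + 2*(-5832) - 396))*851 = (3*(-7 + 648 - 11664 - 396))*851 = (3*(-11419))*851 = -34257*851 = -29152707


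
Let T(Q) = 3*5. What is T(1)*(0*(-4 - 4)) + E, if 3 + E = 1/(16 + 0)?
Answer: -47/16 ≈ -2.9375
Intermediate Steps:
T(Q) = 15
E = -47/16 (E = -3 + 1/(16 + 0) = -3 + 1/16 = -47/16 ≈ -2.9375)
T(1)*(0*(-4 - 4)) + E = 15*(0*(-4 - 4)) - 47/16 = 15*(0*(-8)) - 47/16 = 15*0 - 47/16 = 0 - 47/16 = -47/16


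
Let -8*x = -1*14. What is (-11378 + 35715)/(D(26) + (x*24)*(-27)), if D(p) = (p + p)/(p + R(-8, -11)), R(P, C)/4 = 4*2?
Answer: -705773/32860 ≈ -21.478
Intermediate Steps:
R(P, C) = 32 (R(P, C) = 4*(4*2) = 4*8 = 32)
x = 7/4 (x = -(-1)*14/8 = -⅛*(-14) = 7/4 ≈ 1.7500)
D(p) = 2*p/(32 + p) (D(p) = (p + p)/(p + 32) = (2*p)/(32 + p) = 2*p/(32 + p))
(-11378 + 35715)/(D(26) + (x*24)*(-27)) = (-11378 + 35715)/(2*26/(32 + 26) + ((7/4)*24)*(-27)) = 24337/(2*26/58 + 42*(-27)) = 24337/(2*26*(1/58) - 1134) = 24337/(26/29 - 1134) = 24337/(-32860/29) = 24337*(-29/32860) = -705773/32860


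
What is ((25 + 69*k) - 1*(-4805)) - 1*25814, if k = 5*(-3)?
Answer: -22019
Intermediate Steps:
k = -15
((25 + 69*k) - 1*(-4805)) - 1*25814 = ((25 + 69*(-15)) - 1*(-4805)) - 1*25814 = ((25 - 1035) + 4805) - 25814 = (-1010 + 4805) - 25814 = 3795 - 25814 = -22019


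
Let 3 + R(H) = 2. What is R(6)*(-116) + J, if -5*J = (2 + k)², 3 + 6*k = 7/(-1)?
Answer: 5219/45 ≈ 115.98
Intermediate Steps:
k = -5/3 (k = -½ + (7/(-1))/6 = -½ + (7*(-1))/6 = -½ + (⅙)*(-7) = -½ - 7/6 = -5/3 ≈ -1.6667)
R(H) = -1 (R(H) = -3 + 2 = -1)
J = -1/45 (J = -(2 - 5/3)²/5 = -(⅓)²/5 = -⅕*⅑ = -1/45 ≈ -0.022222)
R(6)*(-116) + J = -1*(-116) - 1/45 = 116 - 1/45 = 5219/45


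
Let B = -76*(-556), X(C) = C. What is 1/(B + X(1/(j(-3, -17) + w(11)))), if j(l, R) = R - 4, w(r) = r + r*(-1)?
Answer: 21/887375 ≈ 2.3665e-5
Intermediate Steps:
w(r) = 0 (w(r) = r - r = 0)
j(l, R) = -4 + R
B = 42256
1/(B + X(1/(j(-3, -17) + w(11)))) = 1/(42256 + 1/((-4 - 17) + 0)) = 1/(42256 + 1/(-21 + 0)) = 1/(42256 + 1/(-21)) = 1/(42256 - 1/21) = 1/(887375/21) = 21/887375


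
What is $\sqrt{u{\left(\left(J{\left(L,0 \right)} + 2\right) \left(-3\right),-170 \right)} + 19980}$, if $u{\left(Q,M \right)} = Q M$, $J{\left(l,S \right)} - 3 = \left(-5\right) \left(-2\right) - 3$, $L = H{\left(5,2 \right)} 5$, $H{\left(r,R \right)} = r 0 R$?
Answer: $30 \sqrt{29} \approx 161.55$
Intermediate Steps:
$H{\left(r,R \right)} = 0$ ($H{\left(r,R \right)} = 0 R = 0$)
$L = 0$ ($L = 0 \cdot 5 = 0$)
$J{\left(l,S \right)} = 10$ ($J{\left(l,S \right)} = 3 - -7 = 3 + \left(10 - 3\right) = 3 + 7 = 10$)
$u{\left(Q,M \right)} = M Q$
$\sqrt{u{\left(\left(J{\left(L,0 \right)} + 2\right) \left(-3\right),-170 \right)} + 19980} = \sqrt{- 170 \left(10 + 2\right) \left(-3\right) + 19980} = \sqrt{- 170 \cdot 12 \left(-3\right) + 19980} = \sqrt{\left(-170\right) \left(-36\right) + 19980} = \sqrt{6120 + 19980} = \sqrt{26100} = 30 \sqrt{29}$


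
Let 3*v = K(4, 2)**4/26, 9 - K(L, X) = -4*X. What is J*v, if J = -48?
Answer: -668168/13 ≈ -51398.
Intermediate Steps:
K(L, X) = 9 + 4*X (K(L, X) = 9 - (-4)*X = 9 + 4*X)
v = 83521/78 (v = ((9 + 4*2)**4/26)/3 = ((9 + 8)**4*(1/26))/3 = (17**4*(1/26))/3 = (83521*(1/26))/3 = (1/3)*(83521/26) = 83521/78 ≈ 1070.8)
J*v = -48*83521/78 = -668168/13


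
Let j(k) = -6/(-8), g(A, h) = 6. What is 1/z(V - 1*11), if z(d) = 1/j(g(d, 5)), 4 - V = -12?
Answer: 3/4 ≈ 0.75000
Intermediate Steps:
V = 16 (V = 4 - 1*(-12) = 4 + 12 = 16)
j(k) = 3/4 (j(k) = -6*(-1/8) = 3/4)
z(d) = 4/3 (z(d) = 1/(3/4) = 4/3)
1/z(V - 1*11) = 1/(4/3) = 3/4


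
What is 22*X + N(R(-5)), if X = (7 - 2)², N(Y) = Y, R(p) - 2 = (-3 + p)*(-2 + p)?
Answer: 608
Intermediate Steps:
R(p) = 2 + (-3 + p)*(-2 + p)
X = 25 (X = 5² = 25)
22*X + N(R(-5)) = 22*25 + (8 + (-5)² - 5*(-5)) = 550 + (8 + 25 + 25) = 550 + 58 = 608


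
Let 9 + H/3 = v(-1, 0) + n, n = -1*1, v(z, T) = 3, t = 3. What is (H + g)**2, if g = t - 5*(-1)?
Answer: 169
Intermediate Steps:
n = -1
g = 8 (g = 3 - 5*(-1) = 3 + 5 = 8)
H = -21 (H = -27 + 3*(3 - 1) = -27 + 3*2 = -27 + 6 = -21)
(H + g)**2 = (-21 + 8)**2 = (-13)**2 = 169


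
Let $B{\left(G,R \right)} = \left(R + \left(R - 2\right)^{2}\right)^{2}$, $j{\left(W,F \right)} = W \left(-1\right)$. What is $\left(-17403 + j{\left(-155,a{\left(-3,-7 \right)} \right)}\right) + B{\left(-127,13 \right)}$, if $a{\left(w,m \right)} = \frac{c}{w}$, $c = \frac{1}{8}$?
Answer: $708$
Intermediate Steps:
$c = \frac{1}{8} \approx 0.125$
$a{\left(w,m \right)} = \frac{1}{8 w}$
$j{\left(W,F \right)} = - W$
$B{\left(G,R \right)} = \left(R + \left(-2 + R\right)^{2}\right)^{2}$
$\left(-17403 + j{\left(-155,a{\left(-3,-7 \right)} \right)}\right) + B{\left(-127,13 \right)} = \left(-17403 - -155\right) + \left(13 + \left(-2 + 13\right)^{2}\right)^{2} = \left(-17403 + 155\right) + \left(13 + 11^{2}\right)^{2} = -17248 + \left(13 + 121\right)^{2} = -17248 + 134^{2} = -17248 + 17956 = 708$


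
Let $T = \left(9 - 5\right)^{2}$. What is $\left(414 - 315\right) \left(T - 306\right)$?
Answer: $-28710$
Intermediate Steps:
$T = 16$ ($T = 4^{2} = 16$)
$\left(414 - 315\right) \left(T - 306\right) = \left(414 - 315\right) \left(16 - 306\right) = 99 \left(-290\right) = -28710$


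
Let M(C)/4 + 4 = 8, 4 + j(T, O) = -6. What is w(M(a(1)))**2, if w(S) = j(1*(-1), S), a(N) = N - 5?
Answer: 100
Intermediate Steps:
j(T, O) = -10 (j(T, O) = -4 - 6 = -10)
a(N) = -5 + N
M(C) = 16 (M(C) = -16 + 4*8 = -16 + 32 = 16)
w(S) = -10
w(M(a(1)))**2 = (-10)**2 = 100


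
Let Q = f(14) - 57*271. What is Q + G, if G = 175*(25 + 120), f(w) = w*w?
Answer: 10124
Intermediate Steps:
f(w) = w**2
G = 25375 (G = 175*145 = 25375)
Q = -15251 (Q = 14**2 - 57*271 = 196 - 15447 = -15251)
Q + G = -15251 + 25375 = 10124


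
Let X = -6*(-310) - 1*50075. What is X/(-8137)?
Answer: 48215/8137 ≈ 5.9254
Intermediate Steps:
X = -48215 (X = 1860 - 50075 = -48215)
X/(-8137) = -48215/(-8137) = -48215*(-1/8137) = 48215/8137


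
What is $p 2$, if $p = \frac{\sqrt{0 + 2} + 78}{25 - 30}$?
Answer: $- \frac{156}{5} - \frac{2 \sqrt{2}}{5} \approx -31.766$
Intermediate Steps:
$p = - \frac{78}{5} - \frac{\sqrt{2}}{5}$ ($p = \frac{\sqrt{2} + 78}{-5} = \left(78 + \sqrt{2}\right) \left(- \frac{1}{5}\right) = - \frac{78}{5} - \frac{\sqrt{2}}{5} \approx -15.883$)
$p 2 = \left(- \frac{78}{5} - \frac{\sqrt{2}}{5}\right) 2 = - \frac{156}{5} - \frac{2 \sqrt{2}}{5}$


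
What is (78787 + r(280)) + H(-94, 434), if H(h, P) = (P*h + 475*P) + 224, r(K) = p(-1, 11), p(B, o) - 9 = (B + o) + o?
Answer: 244395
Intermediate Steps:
p(B, o) = 9 + B + 2*o (p(B, o) = 9 + ((B + o) + o) = 9 + (B + 2*o) = 9 + B + 2*o)
r(K) = 30 (r(K) = 9 - 1 + 2*11 = 9 - 1 + 22 = 30)
H(h, P) = 224 + 475*P + P*h (H(h, P) = (475*P + P*h) + 224 = 224 + 475*P + P*h)
(78787 + r(280)) + H(-94, 434) = (78787 + 30) + (224 + 475*434 + 434*(-94)) = 78817 + (224 + 206150 - 40796) = 78817 + 165578 = 244395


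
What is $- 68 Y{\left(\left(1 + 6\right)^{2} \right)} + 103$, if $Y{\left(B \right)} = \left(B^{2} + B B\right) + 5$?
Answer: $-326773$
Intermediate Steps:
$Y{\left(B \right)} = 5 + 2 B^{2}$ ($Y{\left(B \right)} = \left(B^{2} + B^{2}\right) + 5 = 2 B^{2} + 5 = 5 + 2 B^{2}$)
$- 68 Y{\left(\left(1 + 6\right)^{2} \right)} + 103 = - 68 \left(5 + 2 \left(\left(1 + 6\right)^{2}\right)^{2}\right) + 103 = - 68 \left(5 + 2 \left(7^{2}\right)^{2}\right) + 103 = - 68 \left(5 + 2 \cdot 49^{2}\right) + 103 = - 68 \left(5 + 2 \cdot 2401\right) + 103 = - 68 \left(5 + 4802\right) + 103 = \left(-68\right) 4807 + 103 = -326876 + 103 = -326773$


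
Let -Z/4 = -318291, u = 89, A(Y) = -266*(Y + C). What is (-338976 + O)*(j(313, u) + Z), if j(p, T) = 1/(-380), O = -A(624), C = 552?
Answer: -632813433252/19 ≈ -3.3306e+10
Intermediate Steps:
A(Y) = -146832 - 266*Y (A(Y) = -266*(Y + 552) = -266*(552 + Y) = -146832 - 266*Y)
O = 312816 (O = -(-146832 - 266*624) = -(-146832 - 165984) = -1*(-312816) = 312816)
j(p, T) = -1/380
Z = 1273164 (Z = -4*(-318291) = 1273164)
(-338976 + O)*(j(313, u) + Z) = (-338976 + 312816)*(-1/380 + 1273164) = -26160*483802319/380 = -632813433252/19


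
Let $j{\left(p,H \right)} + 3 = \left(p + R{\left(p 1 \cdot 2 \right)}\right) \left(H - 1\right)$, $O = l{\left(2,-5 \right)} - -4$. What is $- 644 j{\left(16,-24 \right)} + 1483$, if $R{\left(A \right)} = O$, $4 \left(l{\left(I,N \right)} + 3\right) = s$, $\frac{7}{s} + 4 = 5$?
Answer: $305290$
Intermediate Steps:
$s = 7$ ($s = \frac{7}{-4 + 5} = \frac{7}{1} = 7 \cdot 1 = 7$)
$l{\left(I,N \right)} = - \frac{5}{4}$ ($l{\left(I,N \right)} = -3 + \frac{1}{4} \cdot 7 = -3 + \frac{7}{4} = - \frac{5}{4}$)
$O = \frac{11}{4}$ ($O = - \frac{5}{4} - -4 = - \frac{5}{4} + 4 = \frac{11}{4} \approx 2.75$)
$R{\left(A \right)} = \frac{11}{4}$
$j{\left(p,H \right)} = -3 + \left(-1 + H\right) \left(\frac{11}{4} + p\right)$ ($j{\left(p,H \right)} = -3 + \left(p + \frac{11}{4}\right) \left(H - 1\right) = -3 + \left(\frac{11}{4} + p\right) \left(-1 + H\right) = -3 + \left(-1 + H\right) \left(\frac{11}{4} + p\right)$)
$- 644 j{\left(16,-24 \right)} + 1483 = - 644 \left(- \frac{23}{4} - 16 + \frac{11}{4} \left(-24\right) - 384\right) + 1483 = - 644 \left(- \frac{23}{4} - 16 - 66 - 384\right) + 1483 = \left(-644\right) \left(- \frac{1887}{4}\right) + 1483 = 303807 + 1483 = 305290$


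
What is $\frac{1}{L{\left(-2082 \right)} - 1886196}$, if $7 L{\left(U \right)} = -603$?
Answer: $- \frac{7}{13203975} \approx -5.3014 \cdot 10^{-7}$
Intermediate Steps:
$L{\left(U \right)} = - \frac{603}{7}$ ($L{\left(U \right)} = \frac{1}{7} \left(-603\right) = - \frac{603}{7}$)
$\frac{1}{L{\left(-2082 \right)} - 1886196} = \frac{1}{- \frac{603}{7} - 1886196} = \frac{1}{- \frac{13203975}{7}} = - \frac{7}{13203975}$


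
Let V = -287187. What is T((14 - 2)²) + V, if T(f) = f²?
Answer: -266451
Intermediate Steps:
T((14 - 2)²) + V = ((14 - 2)²)² - 287187 = (12²)² - 287187 = 144² - 287187 = 20736 - 287187 = -266451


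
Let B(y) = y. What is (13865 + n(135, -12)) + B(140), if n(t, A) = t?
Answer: 14140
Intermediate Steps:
(13865 + n(135, -12)) + B(140) = (13865 + 135) + 140 = 14000 + 140 = 14140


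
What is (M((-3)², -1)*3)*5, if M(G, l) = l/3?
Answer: -5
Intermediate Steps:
M(G, l) = l/3 (M(G, l) = l*(⅓) = l/3)
(M((-3)², -1)*3)*5 = (((⅓)*(-1))*3)*5 = -⅓*3*5 = -1*5 = -5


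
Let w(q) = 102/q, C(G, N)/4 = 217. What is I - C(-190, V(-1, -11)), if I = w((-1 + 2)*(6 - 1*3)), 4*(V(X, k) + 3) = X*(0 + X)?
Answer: -834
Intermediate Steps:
V(X, k) = -3 + X²/4 (V(X, k) = -3 + (X*(0 + X))/4 = -3 + (X*X)/4 = -3 + X²/4)
C(G, N) = 868 (C(G, N) = 4*217 = 868)
I = 34 (I = 102/(((-1 + 2)*(6 - 1*3))) = 102/((1*(6 - 3))) = 102/((1*3)) = 102/3 = 102*(⅓) = 34)
I - C(-190, V(-1, -11)) = 34 - 1*868 = 34 - 868 = -834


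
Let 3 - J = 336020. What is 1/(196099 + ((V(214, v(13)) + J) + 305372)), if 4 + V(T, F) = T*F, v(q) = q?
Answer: 1/168232 ≈ 5.9442e-6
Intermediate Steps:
J = -336017 (J = 3 - 1*336020 = 3 - 336020 = -336017)
V(T, F) = -4 + F*T (V(T, F) = -4 + T*F = -4 + F*T)
1/(196099 + ((V(214, v(13)) + J) + 305372)) = 1/(196099 + (((-4 + 13*214) - 336017) + 305372)) = 1/(196099 + (((-4 + 2782) - 336017) + 305372)) = 1/(196099 + ((2778 - 336017) + 305372)) = 1/(196099 + (-333239 + 305372)) = 1/(196099 - 27867) = 1/168232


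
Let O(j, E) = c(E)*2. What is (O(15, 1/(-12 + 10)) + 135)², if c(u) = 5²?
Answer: 34225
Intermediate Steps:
c(u) = 25
O(j, E) = 50 (O(j, E) = 25*2 = 50)
(O(15, 1/(-12 + 10)) + 135)² = (50 + 135)² = 185² = 34225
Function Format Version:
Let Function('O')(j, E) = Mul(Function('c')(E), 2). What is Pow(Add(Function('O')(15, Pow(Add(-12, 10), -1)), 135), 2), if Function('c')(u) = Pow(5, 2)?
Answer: 34225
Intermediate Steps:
Function('c')(u) = 25
Function('O')(j, E) = 50 (Function('O')(j, E) = Mul(25, 2) = 50)
Pow(Add(Function('O')(15, Pow(Add(-12, 10), -1)), 135), 2) = Pow(Add(50, 135), 2) = Pow(185, 2) = 34225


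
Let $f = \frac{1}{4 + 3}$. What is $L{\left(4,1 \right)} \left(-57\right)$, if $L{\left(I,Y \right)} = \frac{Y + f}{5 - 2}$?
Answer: $- \frac{152}{7} \approx -21.714$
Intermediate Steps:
$f = \frac{1}{7} \approx 0.14286$
$L{\left(I,Y \right)} = \frac{1}{21} + \frac{Y}{3}$ ($L{\left(I,Y \right)} = \frac{Y + \frac{1}{7}}{5 - 2} = \frac{\frac{1}{7} + Y}{3} = \left(\frac{1}{7} + Y\right) \frac{1}{3} = \frac{1}{21} + \frac{Y}{3}$)
$L{\left(4,1 \right)} \left(-57\right) = \left(\frac{1}{21} + \frac{1}{3} \cdot 1\right) \left(-57\right) = \left(\frac{1}{21} + \frac{1}{3}\right) \left(-57\right) = \frac{8}{21} \left(-57\right) = - \frac{152}{7}$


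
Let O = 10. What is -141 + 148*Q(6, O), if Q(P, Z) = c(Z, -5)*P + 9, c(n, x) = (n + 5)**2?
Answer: 200991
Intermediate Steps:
c(n, x) = (5 + n)**2
Q(P, Z) = 9 + P*(5 + Z)**2 (Q(P, Z) = (5 + Z)**2*P + 9 = P*(5 + Z)**2 + 9 = 9 + P*(5 + Z)**2)
-141 + 148*Q(6, O) = -141 + 148*(9 + 6*(5 + 10)**2) = -141 + 148*(9 + 6*15**2) = -141 + 148*(9 + 6*225) = -141 + 148*(9 + 1350) = -141 + 148*1359 = -141 + 201132 = 200991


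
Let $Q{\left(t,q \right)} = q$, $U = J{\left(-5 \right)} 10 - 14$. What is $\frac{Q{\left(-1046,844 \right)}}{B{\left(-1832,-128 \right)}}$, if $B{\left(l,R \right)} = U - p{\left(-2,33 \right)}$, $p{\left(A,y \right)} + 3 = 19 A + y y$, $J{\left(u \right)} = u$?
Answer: $- \frac{211}{278} \approx -0.75899$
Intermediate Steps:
$p{\left(A,y \right)} = -3 + y^{2} + 19 A$ ($p{\left(A,y \right)} = -3 + \left(19 A + y y\right) = -3 + \left(19 A + y^{2}\right) = -3 + \left(y^{2} + 19 A\right) = -3 + y^{2} + 19 A$)
$U = -64$ ($U = \left(-5\right) 10 - 14 = -50 - 14 = -64$)
$B{\left(l,R \right)} = -1112$ ($B{\left(l,R \right)} = -64 - \left(-3 + 33^{2} + 19 \left(-2\right)\right) = -64 - \left(-3 + 1089 - 38\right) = -64 - 1048 = -1112$)
$\frac{Q{\left(-1046,844 \right)}}{B{\left(-1832,-128 \right)}} = \frac{844}{-1112} = 844 \left(- \frac{1}{1112}\right) = - \frac{211}{278}$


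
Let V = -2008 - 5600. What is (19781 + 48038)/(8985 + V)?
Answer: 67819/1377 ≈ 49.251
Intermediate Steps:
V = -7608
(19781 + 48038)/(8985 + V) = (19781 + 48038)/(8985 - 7608) = 67819/1377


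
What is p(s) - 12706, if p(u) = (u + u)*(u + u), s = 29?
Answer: -9342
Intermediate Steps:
p(u) = 4*u² (p(u) = (2*u)*(2*u) = 4*u²)
p(s) - 12706 = 4*29² - 12706 = 4*841 - 12706 = 3364 - 12706 = -9342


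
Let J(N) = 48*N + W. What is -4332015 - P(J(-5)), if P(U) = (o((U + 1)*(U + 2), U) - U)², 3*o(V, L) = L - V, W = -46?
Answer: -6498003559/9 ≈ -7.2200e+8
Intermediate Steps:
o(V, L) = -V/3 + L/3 (o(V, L) = (L - V)/3 = -V/3 + L/3)
J(N) = -46 + 48*N (J(N) = 48*N - 46 = -46 + 48*N)
P(U) = (-2*U/3 - (1 + U)*(2 + U)/3)² (P(U) = ((-(U + 1)*(U + 2)/3 + U/3) - U)² = ((-(1 + U)*(2 + U)/3 + U/3) - U)² = ((U/3 - (1 + U)*(2 + U)/3) - U)² = (-2*U/3 - (1 + U)*(2 + U)/3)²)
-4332015 - P(J(-5)) = -4332015 - (2 + (-46 + 48*(-5))² + 5*(-46 + 48*(-5)))²/9 = -4332015 - (2 + (-46 - 240)² + 5*(-46 - 240))²/9 = -4332015 - (2 + (-286)² + 5*(-286))²/9 = -4332015 - (2 + 81796 - 1430)²/9 = -4332015 - 80368²/9 = -4332015 - 6459015424/9 = -6498003559/9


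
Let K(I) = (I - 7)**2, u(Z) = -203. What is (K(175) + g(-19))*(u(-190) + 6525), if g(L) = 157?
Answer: 179424682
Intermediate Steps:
K(I) = (-7 + I)**2
(K(175) + g(-19))*(u(-190) + 6525) = ((-7 + 175)**2 + 157)*(-203 + 6525) = (168**2 + 157)*6322 = (28224 + 157)*6322 = 28381*6322 = 179424682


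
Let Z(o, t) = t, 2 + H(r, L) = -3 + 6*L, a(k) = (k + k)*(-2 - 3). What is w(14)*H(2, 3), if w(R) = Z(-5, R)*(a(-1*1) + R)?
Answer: 4368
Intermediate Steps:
a(k) = -10*k (a(k) = (2*k)*(-5) = -10*k)
H(r, L) = -5 + 6*L (H(r, L) = -2 + (-3 + 6*L) = -5 + 6*L)
w(R) = R*(10 + R) (w(R) = R*(-(-10) + R) = R*(-10*(-1) + R) = R*(10 + R))
w(14)*H(2, 3) = (14*(10 + 14))*(-5 + 6*3) = (14*24)*(-5 + 18) = 336*13 = 4368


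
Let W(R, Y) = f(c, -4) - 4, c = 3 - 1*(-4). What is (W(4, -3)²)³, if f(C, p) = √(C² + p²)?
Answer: (4 - √65)⁶ ≈ 4493.7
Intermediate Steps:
c = 7 (c = 3 + 4 = 7)
W(R, Y) = -4 + √65 (W(R, Y) = √(7² + (-4)²) - 4 = √(49 + 16) - 4 = √65 - 4 = -4 + √65)
(W(4, -3)²)³ = ((-4 + √65)²)³ = (-4 + √65)⁶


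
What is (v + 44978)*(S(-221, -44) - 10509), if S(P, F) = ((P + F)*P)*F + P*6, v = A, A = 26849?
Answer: -185938195765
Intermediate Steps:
v = 26849
S(P, F) = 6*P + F*P*(F + P) (S(P, F) = ((F + P)*P)*F + 6*P = (P*(F + P))*F + 6*P = F*P*(F + P) + 6*P = 6*P + F*P*(F + P))
(v + 44978)*(S(-221, -44) - 10509) = (26849 + 44978)*(-221*(6 + (-44)² - 44*(-221)) - 10509) = 71827*(-221*(6 + 1936 + 9724) - 10509) = 71827*(-221*11666 - 10509) = 71827*(-2578186 - 10509) = 71827*(-2588695) = -185938195765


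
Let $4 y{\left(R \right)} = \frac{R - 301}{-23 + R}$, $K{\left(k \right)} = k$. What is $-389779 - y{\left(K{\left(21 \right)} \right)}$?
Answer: $-389814$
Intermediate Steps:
$y{\left(R \right)} = \frac{-301 + R}{4 \left(-23 + R\right)}$ ($y{\left(R \right)} = \frac{\left(R - 301\right) \frac{1}{-23 + R}}{4} = \frac{\left(-301 + R\right) \frac{1}{-23 + R}}{4} = \frac{\frac{1}{-23 + R} \left(-301 + R\right)}{4} = \frac{-301 + R}{4 \left(-23 + R\right)}$)
$-389779 - y{\left(K{\left(21 \right)} \right)} = -389779 - \frac{-301 + 21}{4 \left(-23 + 21\right)} = -389779 - \frac{1}{4} \frac{1}{-2} \left(-280\right) = -389779 - \frac{1}{4} \left(- \frac{1}{2}\right) \left(-280\right) = -389779 - 35 = -389814$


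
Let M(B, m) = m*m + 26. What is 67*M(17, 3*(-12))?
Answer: 88574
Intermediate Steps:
M(B, m) = 26 + m² (M(B, m) = m² + 26 = 26 + m²)
67*M(17, 3*(-12)) = 67*(26 + (3*(-12))²) = 67*(26 + (-36)²) = 67*(26 + 1296) = 67*1322 = 88574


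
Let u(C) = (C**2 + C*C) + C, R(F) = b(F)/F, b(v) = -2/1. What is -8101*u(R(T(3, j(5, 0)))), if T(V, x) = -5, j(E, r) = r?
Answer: -145818/25 ≈ -5832.7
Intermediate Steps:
b(v) = -2 (b(v) = -2*1 = -2)
R(F) = -2/F
u(C) = C + 2*C**2 (u(C) = (C**2 + C**2) + C = 2*C**2 + C = C + 2*C**2)
-8101*u(R(T(3, j(5, 0)))) = -8101*(-2/(-5))*(1 + 2*(-2/(-5))) = -8101*(-2*(-1/5))*(1 + 2*(-2*(-1/5))) = -16202*(1 + 2*(2/5))/5 = -16202*(1 + 4/5)/5 = -16202*9/(5*5) = -8101*18/25 = -145818/25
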